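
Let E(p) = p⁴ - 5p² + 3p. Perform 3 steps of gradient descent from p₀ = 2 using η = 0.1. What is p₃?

E′(p) = 4p³ - 10p + 3
Step 1: E′(2) = 15; p₁ = 2 − 0.1·15 = 0.5
Step 2: E′(0.5) = -1.5; p₂ = 0.5 − 0.1·(-1.5) = 0.65
Step 3: E′(0.65) = -2.4015; p₃ = 0.65 − 0.1·(-2.4015) = 0.89015

0.89015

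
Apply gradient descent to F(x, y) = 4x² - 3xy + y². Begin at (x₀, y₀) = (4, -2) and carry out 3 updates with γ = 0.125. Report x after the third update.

-0.10546875

∇F = (8x - 3y, -3x + 2y)
Step 1: at (4, -2), ∇F = (38, -16) → (4, -2) − 0.125·(38, -16) = (-0.75, 0)
Step 2: at (-0.75, 0), ∇F = (-6, 2.25) → (-0.75, 0) − 0.125·(-6, 2.25) = (0, -0.28125)
Step 3: at (0, -0.28125), ∇F = (0.84375, -0.5625) → (0, -0.28125) − 0.125·(0.84375, -0.5625) = (-0.10546875, -0.2109375)
x = -0.10546875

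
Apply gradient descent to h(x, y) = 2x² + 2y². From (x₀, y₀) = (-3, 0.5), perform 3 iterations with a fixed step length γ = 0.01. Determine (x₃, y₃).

(-2.654208, 0.442368)

∇h = (4x, 4y)
Step 1: at (-3, 0.5), ∇h = (-12, 2) → (-3, 0.5) − 0.01·(-12, 2) = (-2.88, 0.48)
Step 2: at (-2.88, 0.48), ∇h = (-11.52, 1.92) → (-2.88, 0.48) − 0.01·(-11.52, 1.92) = (-2.7648, 0.4608)
Step 3: at (-2.7648, 0.4608), ∇h = (-11.0592, 1.8432) → (-2.7648, 0.4608) − 0.01·(-11.0592, 1.8432) = (-2.654208, 0.442368)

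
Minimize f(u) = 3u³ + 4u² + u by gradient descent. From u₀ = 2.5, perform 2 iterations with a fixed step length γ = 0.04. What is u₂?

-0.566516

f′(u) = 9u² + 8u + 1
Step 1: f′(2.5) = 77.25; u₁ = 2.5 − 0.04·77.25 = -0.59
Step 2: f′(-0.59) = -0.5871; u₂ = -0.59 − 0.04·(-0.5871) = -0.566516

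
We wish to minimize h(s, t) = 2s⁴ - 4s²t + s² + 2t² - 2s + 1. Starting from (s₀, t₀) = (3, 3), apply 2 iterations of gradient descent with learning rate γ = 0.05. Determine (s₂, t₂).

(22.8216, 7.232)

∇h = (8s³ - 8st + 2s - 2, -4s² + 4t)
(s₁, t₁) = (3, 3) − 0.05·(148, -24) = (-4.4, 4.2)
(s₂, t₂) = (-4.4, 4.2) − 0.05·(-544.432, -60.64) = (22.8216, 7.232)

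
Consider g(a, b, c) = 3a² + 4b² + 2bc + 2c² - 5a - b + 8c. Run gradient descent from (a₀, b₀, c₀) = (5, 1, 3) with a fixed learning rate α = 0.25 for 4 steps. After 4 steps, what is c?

∇g = (6a - 5, 8b + 2c - 1, 2b + 4c + 8)
(a₁, b₁, c₁) = (5, 1, 3) − 0.25·(25, 13, 22) = (-1.25, -2.25, -2.5)
(a₂, b₂, c₂) = (-1.25, -2.25, -2.5) − 0.25·(-12.5, -24, -6.5) = (1.875, 3.75, -0.875)
(a₃, b₃, c₃) = (1.875, 3.75, -0.875) − 0.25·(6.25, 27.25, 12) = (0.3125, -3.0625, -3.875)
(a₄, b₄, c₄) = (0.3125, -3.0625, -3.875) − 0.25·(-3.125, -33.25, -13.625) = (1.09375, 5.25, -0.46875)
c = -0.46875

-0.46875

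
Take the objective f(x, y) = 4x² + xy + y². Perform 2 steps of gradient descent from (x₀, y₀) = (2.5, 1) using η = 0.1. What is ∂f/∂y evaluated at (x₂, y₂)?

∇f = (8x + y, x + 2y)
Step 1: at (2.5, 1), ∇f = (21, 4.5) → (2.5, 1) − 0.1·(21, 4.5) = (0.4, 0.55)
Step 2: at (0.4, 0.55), ∇f = (3.75, 1.5) → (0.4, 0.55) − 0.1·(3.75, 1.5) = (0.025, 0.4)
∂f/∂y at (0.025, 0.4) = 0.825

0.825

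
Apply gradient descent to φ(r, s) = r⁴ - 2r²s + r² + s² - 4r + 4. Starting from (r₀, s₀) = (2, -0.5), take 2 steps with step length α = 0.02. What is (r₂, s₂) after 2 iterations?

∇φ = (4r³ - 4rs + 2r - 4, -2r² + 2s)
(r₁, s₁) = (2, -0.5) − 0.02·(36, -9) = (1.28, -0.32)
(r₂, s₂) = (1.28, -0.32) − 0.02·(8.587008, -3.9168) = (1.10825984, -0.241664)

(1.10825984, -0.241664)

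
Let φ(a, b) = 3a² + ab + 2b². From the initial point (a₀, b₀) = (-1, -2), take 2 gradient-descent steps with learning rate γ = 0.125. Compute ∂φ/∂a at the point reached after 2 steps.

0.21875

∇φ = (6a + b, a + 4b)
Step 1: at (-1, -2), ∇φ = (-8, -9) → (-1, -2) − 0.125·(-8, -9) = (0, -0.875)
Step 2: at (0, -0.875), ∇φ = (-0.875, -3.5) → (0, -0.875) − 0.125·(-0.875, -3.5) = (0.109375, -0.4375)
∂φ/∂a at (0.109375, -0.4375) = 0.21875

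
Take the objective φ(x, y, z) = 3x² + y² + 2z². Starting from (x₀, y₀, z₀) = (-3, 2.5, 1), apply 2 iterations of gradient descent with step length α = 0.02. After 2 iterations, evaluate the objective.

∇φ = (6x, 2y, 4z)
(x₁, y₁, z₁) = (-3, 2.5, 1) − 0.02·(-18, 5, 4) = (-2.64, 2.4, 0.92)
(x₂, y₂, z₂) = (-2.64, 2.4, 0.92) − 0.02·(-15.84, 4.8, 3.68) = (-2.3232, 2.304, 0.8464)
φ(-2.3232, 2.304, 0.8464) = 22.93297664

22.93297664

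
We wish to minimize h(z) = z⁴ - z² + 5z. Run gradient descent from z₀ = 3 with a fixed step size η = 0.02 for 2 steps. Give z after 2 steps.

0.74351552

h′(z) = 4z³ - 2z + 5
Step 1: h′(3) = 107; z₁ = 3 − 0.02·107 = 0.86
Step 2: h′(0.86) = 5.824224; z₂ = 0.86 − 0.02·5.824224 = 0.74351552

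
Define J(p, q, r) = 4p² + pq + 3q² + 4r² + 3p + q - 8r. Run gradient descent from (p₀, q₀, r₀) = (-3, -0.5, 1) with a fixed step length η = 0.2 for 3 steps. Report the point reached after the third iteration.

∇J = (8p + q + 3, p + 6q + 1, 8r - 8)
(p₁, q₁, r₁) = (-3, -0.5, 1) − 0.2·(-21.5, -5, 0) = (1.3, 0.5, 1)
(p₂, q₂, r₂) = (1.3, 0.5, 1) − 0.2·(13.9, 5.3, 0) = (-1.48, -0.56, 1)
(p₃, q₃, r₃) = (-1.48, -0.56, 1) − 0.2·(-9.4, -3.84, 0) = (0.4, 0.208, 1)

(0.4, 0.208, 1)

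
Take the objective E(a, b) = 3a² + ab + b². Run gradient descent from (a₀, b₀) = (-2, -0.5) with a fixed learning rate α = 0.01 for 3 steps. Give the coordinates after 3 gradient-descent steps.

(-1.6479135, -0.415435)

∇E = (6a + b, a + 2b)
(a₁, b₁) = (-2, -0.5) − 0.01·(-12.5, -3) = (-1.875, -0.47)
(a₂, b₂) = (-1.875, -0.47) − 0.01·(-11.72, -2.815) = (-1.7578, -0.44185)
(a₃, b₃) = (-1.7578, -0.44185) − 0.01·(-10.98865, -2.6415) = (-1.6479135, -0.415435)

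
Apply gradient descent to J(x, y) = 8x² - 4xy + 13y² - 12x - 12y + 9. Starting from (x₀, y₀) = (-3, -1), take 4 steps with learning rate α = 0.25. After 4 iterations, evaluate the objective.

1215159.70703125

∇J = (16x - 4y - 12, -4x + 26y - 12)
Step 1: at (-3, -1), ∇J = (-56, -26) → (-3, -1) − 0.25·(-56, -26) = (11, 5.5)
Step 2: at (11, 5.5), ∇J = (142, 87) → (11, 5.5) − 0.25·(142, 87) = (-24.5, -16.25)
Step 3: at (-24.5, -16.25), ∇J = (-339, -336.5) → (-24.5, -16.25) − 0.25·(-339, -336.5) = (60.25, 67.875)
Step 4: at (60.25, 67.875), ∇J = (680.5, 1511.75) → (60.25, 67.875) − 0.25·(680.5, 1511.75) = (-109.875, -310.0625)
J(-109.875, -310.0625) = 1215159.70703125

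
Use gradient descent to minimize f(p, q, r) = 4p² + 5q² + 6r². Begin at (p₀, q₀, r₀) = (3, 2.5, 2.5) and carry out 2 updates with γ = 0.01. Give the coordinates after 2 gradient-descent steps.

(2.5392, 2.025, 1.936)

∇f = (8p, 10q, 12r)
(p₁, q₁, r₁) = (3, 2.5, 2.5) − 0.01·(24, 25, 30) = (2.76, 2.25, 2.2)
(p₂, q₂, r₂) = (2.76, 2.25, 2.2) − 0.01·(22.08, 22.5, 26.4) = (2.5392, 2.025, 1.936)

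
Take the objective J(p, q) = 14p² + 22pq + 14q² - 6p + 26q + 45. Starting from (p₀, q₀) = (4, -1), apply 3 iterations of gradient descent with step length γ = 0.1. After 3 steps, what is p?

-106.344

∇J = (28p + 22q - 6, 22p + 28q + 26)
Step 1: at (4, -1), ∇J = (84, 86) → (4, -1) − 0.1·(84, 86) = (-4.4, -9.6)
Step 2: at (-4.4, -9.6), ∇J = (-340.4, -339.6) → (-4.4, -9.6) − 0.1·(-340.4, -339.6) = (29.64, 24.36)
Step 3: at (29.64, 24.36), ∇J = (1359.84, 1360.16) → (29.64, 24.36) − 0.1·(1359.84, 1360.16) = (-106.344, -111.656)
p = -106.344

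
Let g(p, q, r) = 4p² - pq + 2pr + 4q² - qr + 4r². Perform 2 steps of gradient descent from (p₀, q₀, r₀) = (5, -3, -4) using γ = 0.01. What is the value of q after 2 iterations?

-2.5216

∇g = (8p - q + 2r, -p + 8q - r, 2p - q + 8r)
(p₁, q₁, r₁) = (5, -3, -4) − 0.01·(35, -25, -19) = (4.65, -2.75, -3.81)
(p₂, q₂, r₂) = (4.65, -2.75, -3.81) − 0.01·(32.33, -22.84, -18.43) = (4.3267, -2.5216, -3.6257)
q = -2.5216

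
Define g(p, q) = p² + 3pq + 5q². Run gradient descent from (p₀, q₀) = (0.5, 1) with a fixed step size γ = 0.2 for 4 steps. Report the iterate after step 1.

∇g = (2p + 3q, 3p + 10q)
Step 1: at (0.5, 1), ∇g = (4, 11.5) → (0.5, 1) − 0.2·(4, 11.5) = (-0.3, -1.3)

(-0.3, -1.3)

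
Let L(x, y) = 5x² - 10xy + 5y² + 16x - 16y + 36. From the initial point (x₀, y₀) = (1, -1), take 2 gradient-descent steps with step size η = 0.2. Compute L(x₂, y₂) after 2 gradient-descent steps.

∇L = (10x - 10y + 16, -10x + 10y - 16)
Step 1: at (1, -1), ∇L = (36, -36) → (1, -1) − 0.2·(36, -36) = (-6.2, 6.2)
Step 2: at (-6.2, 6.2), ∇L = (-108, 108) → (-6.2, 6.2) − 0.2·(-108, 108) = (15.4, -15.4)
L(15.4, -15.4) = 5272

5272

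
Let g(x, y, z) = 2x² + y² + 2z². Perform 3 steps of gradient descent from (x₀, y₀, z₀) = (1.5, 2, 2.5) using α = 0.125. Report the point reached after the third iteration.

(0.1875, 0.84375, 0.3125)

∇g = (4x, 2y, 4z)
Step 1: at (1.5, 2, 2.5), ∇g = (6, 4, 10) → (1.5, 2, 2.5) − 0.125·(6, 4, 10) = (0.75, 1.5, 1.25)
Step 2: at (0.75, 1.5, 1.25), ∇g = (3, 3, 5) → (0.75, 1.5, 1.25) − 0.125·(3, 3, 5) = (0.375, 1.125, 0.625)
Step 3: at (0.375, 1.125, 0.625), ∇g = (1.5, 2.25, 2.5) → (0.375, 1.125, 0.625) − 0.125·(1.5, 2.25, 2.5) = (0.1875, 0.84375, 0.3125)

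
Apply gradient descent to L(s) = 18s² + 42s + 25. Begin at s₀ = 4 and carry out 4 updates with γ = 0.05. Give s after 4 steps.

L′(s) = 36s + 42
s₁ = 4 − 0.05·186 = -5.3
s₂ = -5.3 − 0.05·(-148.8) = 2.14
s₃ = 2.14 − 0.05·119.04 = -3.812
s₄ = -3.812 − 0.05·(-95.232) = 0.9496

0.9496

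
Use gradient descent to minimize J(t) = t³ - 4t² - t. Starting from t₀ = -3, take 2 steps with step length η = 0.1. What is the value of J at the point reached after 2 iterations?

J′(t) = 3t² - 8t - 1
t₁ = -3 − 0.1·50 = -8
t₂ = -8 − 0.1·255 = -33.5
J(-33.5) = -42050.875

-42050.875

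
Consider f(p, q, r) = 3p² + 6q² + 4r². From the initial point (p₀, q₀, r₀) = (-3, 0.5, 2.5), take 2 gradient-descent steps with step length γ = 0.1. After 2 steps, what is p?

∇f = (6p, 12q, 8r)
Step 1: at (-3, 0.5, 2.5), ∇f = (-18, 6, 20) → (-3, 0.5, 2.5) − 0.1·(-18, 6, 20) = (-1.2, -0.1, 0.5)
Step 2: at (-1.2, -0.1, 0.5), ∇f = (-7.2, -1.2, 4) → (-1.2, -0.1, 0.5) − 0.1·(-7.2, -1.2, 4) = (-0.48, 0.02, 0.1)
p = -0.48

-0.48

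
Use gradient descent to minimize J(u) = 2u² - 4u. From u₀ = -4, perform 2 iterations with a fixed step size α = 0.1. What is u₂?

J′(u) = 4u - 4
u₁ = -4 − 0.1·(-20) = -2
u₂ = -2 − 0.1·(-12) = -0.8

-0.8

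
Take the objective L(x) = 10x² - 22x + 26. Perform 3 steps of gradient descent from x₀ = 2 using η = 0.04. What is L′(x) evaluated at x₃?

0.144

L′(x) = 20x - 22
Step 1: L′(2) = 18; x₁ = 2 − 0.04·18 = 1.28
Step 2: L′(1.28) = 3.6; x₂ = 1.28 − 0.04·3.6 = 1.136
Step 3: L′(1.136) = 0.72; x₃ = 1.136 − 0.04·0.72 = 1.1072
L′(x) at (1.1072) = 0.144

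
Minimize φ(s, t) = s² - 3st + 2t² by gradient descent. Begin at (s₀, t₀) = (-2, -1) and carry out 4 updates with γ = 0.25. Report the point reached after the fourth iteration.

∇φ = (2s - 3t, -3s + 4t)
Step 1: at (-2, -1), ∇φ = (-1, 2) → (-2, -1) − 0.25·(-1, 2) = (-1.75, -1.5)
Step 2: at (-1.75, -1.5), ∇φ = (1, -0.75) → (-1.75, -1.5) − 0.25·(1, -0.75) = (-2, -1.3125)
Step 3: at (-2, -1.3125), ∇φ = (-0.0625, 0.75) → (-2, -1.3125) − 0.25·(-0.0625, 0.75) = (-1.984375, -1.5)
Step 4: at (-1.984375, -1.5), ∇φ = (0.53125, -0.046875) → (-1.984375, -1.5) − 0.25·(0.53125, -0.046875) = (-2.1171875, -1.48828125)

(-2.1171875, -1.48828125)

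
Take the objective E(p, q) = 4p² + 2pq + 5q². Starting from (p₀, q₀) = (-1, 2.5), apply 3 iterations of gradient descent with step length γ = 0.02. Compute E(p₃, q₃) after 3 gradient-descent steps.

9.753746330624

∇E = (8p + 2q, 2p + 10q)
Step 1: at (-1, 2.5), ∇E = (-3, 23) → (-1, 2.5) − 0.02·(-3, 23) = (-0.94, 2.04)
Step 2: at (-0.94, 2.04), ∇E = (-3.44, 18.52) → (-0.94, 2.04) − 0.02·(-3.44, 18.52) = (-0.8712, 1.6696)
Step 3: at (-0.8712, 1.6696), ∇E = (-3.6304, 14.9536) → (-0.8712, 1.6696) − 0.02·(-3.6304, 14.9536) = (-0.798592, 1.370528)
E(-0.798592, 1.370528) = 9.753746330624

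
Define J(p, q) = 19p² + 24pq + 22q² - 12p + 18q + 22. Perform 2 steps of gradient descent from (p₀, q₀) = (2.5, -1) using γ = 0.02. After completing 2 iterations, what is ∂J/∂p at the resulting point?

∇J = (38p + 24q - 12, 24p + 44q + 18)
Step 1: at (2.5, -1), ∇J = (59, 34) → (2.5, -1) − 0.02·(59, 34) = (1.32, -1.68)
Step 2: at (1.32, -1.68), ∇J = (-2.16, -24.24) → (1.32, -1.68) − 0.02·(-2.16, -24.24) = (1.3632, -1.1952)
∂J/∂p at (1.3632, -1.1952) = 11.1168

11.1168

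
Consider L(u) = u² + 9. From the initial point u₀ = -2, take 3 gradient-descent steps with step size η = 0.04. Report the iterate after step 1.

L′(u) = 2u
u₁ = -2 − 0.04·(-4) = -1.84

-1.84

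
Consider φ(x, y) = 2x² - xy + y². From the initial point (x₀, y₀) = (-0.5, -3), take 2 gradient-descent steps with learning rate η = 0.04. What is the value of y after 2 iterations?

∇φ = (4x - y, -x + 2y)
(x₁, y₁) = (-0.5, -3) − 0.04·(1, -5.5) = (-0.54, -2.78)
(x₂, y₂) = (-0.54, -2.78) − 0.04·(0.62, -5.02) = (-0.5648, -2.5792)
y = -2.5792

-2.5792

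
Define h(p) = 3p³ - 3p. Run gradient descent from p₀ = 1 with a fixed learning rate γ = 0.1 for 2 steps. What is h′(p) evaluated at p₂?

-0.217776

h′(p) = 9p² - 3
p₁ = 1 − 0.1·6 = 0.4
p₂ = 0.4 − 0.1·(-1.56) = 0.556
h′(p) at (0.556) = -0.217776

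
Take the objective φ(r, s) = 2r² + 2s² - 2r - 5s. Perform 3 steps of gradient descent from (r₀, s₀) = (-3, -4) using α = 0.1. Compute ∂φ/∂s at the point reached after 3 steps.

-4.536

∇φ = (4r - 2, 4s - 5)
Step 1: at (-3, -4), ∇φ = (-14, -21) → (-3, -4) − 0.1·(-14, -21) = (-1.6, -1.9)
Step 2: at (-1.6, -1.9), ∇φ = (-8.4, -12.6) → (-1.6, -1.9) − 0.1·(-8.4, -12.6) = (-0.76, -0.64)
Step 3: at (-0.76, -0.64), ∇φ = (-5.04, -7.56) → (-0.76, -0.64) − 0.1·(-5.04, -7.56) = (-0.256, 0.116)
∂φ/∂s at (-0.256, 0.116) = -4.536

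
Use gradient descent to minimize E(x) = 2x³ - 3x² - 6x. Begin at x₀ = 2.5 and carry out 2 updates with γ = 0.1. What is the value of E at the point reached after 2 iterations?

-9.03549928075

E′(x) = 6x² - 6x - 6
x₁ = 2.5 − 0.1·16.5 = 0.85
x₂ = 0.85 − 0.1·(-6.765) = 1.5265
E(1.5265) = -9.03549928075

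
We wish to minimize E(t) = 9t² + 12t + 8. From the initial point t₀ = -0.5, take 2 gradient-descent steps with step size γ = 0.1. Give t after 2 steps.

E′(t) = 18t + 12
Step 1: E′(-0.5) = 3; t₁ = -0.5 − 0.1·3 = -0.8
Step 2: E′(-0.8) = -2.4; t₂ = -0.8 − 0.1·(-2.4) = -0.56

-0.56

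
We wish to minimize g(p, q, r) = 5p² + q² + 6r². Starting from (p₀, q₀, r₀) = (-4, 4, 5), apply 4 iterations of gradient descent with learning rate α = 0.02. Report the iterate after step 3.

(-2.048, 3.538944, 2.19488)

∇g = (10p, 2q, 12r)
(p₁, q₁, r₁) = (-4, 4, 5) − 0.02·(-40, 8, 60) = (-3.2, 3.84, 3.8)
(p₂, q₂, r₂) = (-3.2, 3.84, 3.8) − 0.02·(-32, 7.68, 45.6) = (-2.56, 3.6864, 2.888)
(p₃, q₃, r₃) = (-2.56, 3.6864, 2.888) − 0.02·(-25.6, 7.3728, 34.656) = (-2.048, 3.538944, 2.19488)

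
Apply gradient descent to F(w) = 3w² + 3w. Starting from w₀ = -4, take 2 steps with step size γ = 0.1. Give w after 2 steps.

F′(w) = 6w + 3
w₁ = -4 − 0.1·(-21) = -1.9
w₂ = -1.9 − 0.1·(-8.4) = -1.06

-1.06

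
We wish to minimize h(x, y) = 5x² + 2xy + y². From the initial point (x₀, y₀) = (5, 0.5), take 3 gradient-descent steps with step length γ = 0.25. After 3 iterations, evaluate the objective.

2331.25

∇h = (10x + 2y, 2x + 2y)
Step 1: at (5, 0.5), ∇h = (51, 11) → (5, 0.5) − 0.25·(51, 11) = (-7.75, -2.25)
Step 2: at (-7.75, -2.25), ∇h = (-82, -20) → (-7.75, -2.25) − 0.25·(-82, -20) = (12.75, 2.75)
Step 3: at (12.75, 2.75), ∇h = (133, 31) → (12.75, 2.75) − 0.25·(133, 31) = (-20.5, -5)
h(-20.5, -5) = 2331.25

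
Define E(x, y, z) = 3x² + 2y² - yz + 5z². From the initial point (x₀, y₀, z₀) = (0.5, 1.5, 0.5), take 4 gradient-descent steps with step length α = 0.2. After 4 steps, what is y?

-0.0416

∇E = (6x, 4y - z, -y + 10z)
(x₁, y₁, z₁) = (0.5, 1.5, 0.5) − 0.2·(3, 5.5, 3.5) = (-0.1, 0.4, -0.2)
(x₂, y₂, z₂) = (-0.1, 0.4, -0.2) − 0.2·(-0.6, 1.8, -2.4) = (0.02, 0.04, 0.28)
(x₃, y₃, z₃) = (0.02, 0.04, 0.28) − 0.2·(0.12, -0.12, 2.76) = (-0.004, 0.064, -0.272)
(x₄, y₄, z₄) = (-0.004, 0.064, -0.272) − 0.2·(-0.024, 0.528, -2.784) = (0.0008, -0.0416, 0.2848)
y = -0.0416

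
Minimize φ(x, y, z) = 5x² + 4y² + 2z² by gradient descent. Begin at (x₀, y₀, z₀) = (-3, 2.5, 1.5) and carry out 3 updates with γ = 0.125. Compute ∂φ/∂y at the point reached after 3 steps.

0

∇φ = (10x, 8y, 4z)
(x₁, y₁, z₁) = (-3, 2.5, 1.5) − 0.125·(-30, 20, 6) = (0.75, 0, 0.75)
(x₂, y₂, z₂) = (0.75, 0, 0.75) − 0.125·(7.5, 0, 3) = (-0.1875, 0, 0.375)
(x₃, y₃, z₃) = (-0.1875, 0, 0.375) − 0.125·(-1.875, 0, 1.5) = (0.046875, 0, 0.1875)
∂φ/∂y at (0.046875, 0, 0.1875) = 0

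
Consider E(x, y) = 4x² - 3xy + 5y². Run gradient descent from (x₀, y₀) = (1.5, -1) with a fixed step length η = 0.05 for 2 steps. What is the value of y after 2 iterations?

-0.025

∇E = (8x - 3y, -3x + 10y)
Step 1: at (1.5, -1), ∇E = (15, -14.5) → (1.5, -1) − 0.05·(15, -14.5) = (0.75, -0.275)
Step 2: at (0.75, -0.275), ∇E = (6.825, -5) → (0.75, -0.275) − 0.05·(6.825, -5) = (0.40875, -0.025)
y = -0.025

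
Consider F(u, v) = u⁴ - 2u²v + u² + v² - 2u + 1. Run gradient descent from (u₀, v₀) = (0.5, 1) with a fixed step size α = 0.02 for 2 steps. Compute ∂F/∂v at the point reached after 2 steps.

∇F = (4u³ - 4uv + 2u - 2, -2u² + 2v)
Step 1: at (0.5, 1), ∇F = (-2.5, 1.5) → (0.5, 1) − 0.02·(-2.5, 1.5) = (0.55, 0.97)
Step 2: at (0.55, 0.97), ∇F = (-2.3685, 1.335) → (0.55, 0.97) − 0.02·(-2.3685, 1.335) = (0.59737, 0.9433)
∂F/∂v at (0.59737, 0.9433) = 1.1728981662

1.1728981662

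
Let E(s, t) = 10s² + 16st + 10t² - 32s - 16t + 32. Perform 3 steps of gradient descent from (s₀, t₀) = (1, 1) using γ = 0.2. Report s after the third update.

∇E = (20s + 16t - 32, 16s + 20t - 16)
(s₁, t₁) = (1, 1) − 0.2·(4, 20) = (0.2, -3)
(s₂, t₂) = (0.2, -3) − 0.2·(-76, -72.8) = (15.4, 11.56)
(s₃, t₃) = (15.4, 11.56) − 0.2·(460.96, 461.6) = (-76.792, -80.76)
s = -76.792

-76.792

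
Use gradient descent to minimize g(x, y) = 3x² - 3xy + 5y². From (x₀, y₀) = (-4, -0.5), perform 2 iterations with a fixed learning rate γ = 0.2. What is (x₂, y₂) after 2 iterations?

∇g = (6x - 3y, -3x + 10y)
Step 1: at (-4, -0.5), ∇g = (-22.5, 7) → (-4, -0.5) − 0.2·(-22.5, 7) = (0.5, -1.9)
Step 2: at (0.5, -1.9), ∇g = (8.7, -20.5) → (0.5, -1.9) − 0.2·(8.7, -20.5) = (-1.24, 2.2)

(-1.24, 2.2)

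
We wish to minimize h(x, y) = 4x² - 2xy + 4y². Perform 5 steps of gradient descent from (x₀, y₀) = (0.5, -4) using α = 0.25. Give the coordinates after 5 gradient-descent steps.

∇h = (8x - 2y, -2x + 8y)
Step 1: at (0.5, -4), ∇h = (12, -33) → (0.5, -4) − 0.25·(12, -33) = (-2.5, 4.25)
Step 2: at (-2.5, 4.25), ∇h = (-28.5, 39) → (-2.5, 4.25) − 0.25·(-28.5, 39) = (4.625, -5.5)
Step 3: at (4.625, -5.5), ∇h = (48, -53.25) → (4.625, -5.5) − 0.25·(48, -53.25) = (-7.375, 7.8125)
Step 4: at (-7.375, 7.8125), ∇h = (-74.625, 77.25) → (-7.375, 7.8125) − 0.25·(-74.625, 77.25) = (11.28125, -11.5)
Step 5: at (11.28125, -11.5), ∇h = (113.25, -114.5625) → (11.28125, -11.5) − 0.25·(113.25, -114.5625) = (-17.03125, 17.140625)

(-17.03125, 17.140625)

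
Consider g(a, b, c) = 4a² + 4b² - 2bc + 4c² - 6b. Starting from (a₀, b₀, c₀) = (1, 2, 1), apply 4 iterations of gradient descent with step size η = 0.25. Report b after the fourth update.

1.875

∇g = (8a, 8b - 2c - 6, -2b + 8c)
Step 1: at (1, 2, 1), ∇g = (8, 8, 4) → (1, 2, 1) − 0.25·(8, 8, 4) = (-1, 0, 0)
Step 2: at (-1, 0, 0), ∇g = (-8, -6, 0) → (-1, 0, 0) − 0.25·(-8, -6, 0) = (1, 1.5, 0)
Step 3: at (1, 1.5, 0), ∇g = (8, 6, -3) → (1, 1.5, 0) − 0.25·(8, 6, -3) = (-1, 0, 0.75)
Step 4: at (-1, 0, 0.75), ∇g = (-8, -7.5, 6) → (-1, 0, 0.75) − 0.25·(-8, -7.5, 6) = (1, 1.875, -0.75)
b = 1.875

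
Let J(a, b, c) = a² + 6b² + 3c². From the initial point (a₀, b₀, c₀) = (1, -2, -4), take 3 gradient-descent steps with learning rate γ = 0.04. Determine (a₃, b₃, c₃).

(0.778688, -0.281216, -1.755904)

∇J = (2a, 12b, 6c)
Step 1: at (1, -2, -4), ∇J = (2, -24, -24) → (1, -2, -4) − 0.04·(2, -24, -24) = (0.92, -1.04, -3.04)
Step 2: at (0.92, -1.04, -3.04), ∇J = (1.84, -12.48, -18.24) → (0.92, -1.04, -3.04) − 0.04·(1.84, -12.48, -18.24) = (0.8464, -0.5408, -2.3104)
Step 3: at (0.8464, -0.5408, -2.3104), ∇J = (1.6928, -6.4896, -13.8624) → (0.8464, -0.5408, -2.3104) − 0.04·(1.6928, -6.4896, -13.8624) = (0.778688, -0.281216, -1.755904)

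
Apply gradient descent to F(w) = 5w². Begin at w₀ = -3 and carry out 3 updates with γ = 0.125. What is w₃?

0.046875

F′(w) = 10w
Step 1: F′(-3) = -30; w₁ = -3 − 0.125·(-30) = 0.75
Step 2: F′(0.75) = 7.5; w₂ = 0.75 − 0.125·7.5 = -0.1875
Step 3: F′(-0.1875) = -1.875; w₃ = -0.1875 − 0.125·(-1.875) = 0.046875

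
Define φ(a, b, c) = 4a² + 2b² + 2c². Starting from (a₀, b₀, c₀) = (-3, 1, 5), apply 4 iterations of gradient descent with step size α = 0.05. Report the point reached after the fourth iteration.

(-0.3888, 0.4096, 2.048)

∇φ = (8a, 4b, 4c)
Step 1: at (-3, 1, 5), ∇φ = (-24, 4, 20) → (-3, 1, 5) − 0.05·(-24, 4, 20) = (-1.8, 0.8, 4)
Step 2: at (-1.8, 0.8, 4), ∇φ = (-14.4, 3.2, 16) → (-1.8, 0.8, 4) − 0.05·(-14.4, 3.2, 16) = (-1.08, 0.64, 3.2)
Step 3: at (-1.08, 0.64, 3.2), ∇φ = (-8.64, 2.56, 12.8) → (-1.08, 0.64, 3.2) − 0.05·(-8.64, 2.56, 12.8) = (-0.648, 0.512, 2.56)
Step 4: at (-0.648, 0.512, 2.56), ∇φ = (-5.184, 2.048, 10.24) → (-0.648, 0.512, 2.56) − 0.05·(-5.184, 2.048, 10.24) = (-0.3888, 0.4096, 2.048)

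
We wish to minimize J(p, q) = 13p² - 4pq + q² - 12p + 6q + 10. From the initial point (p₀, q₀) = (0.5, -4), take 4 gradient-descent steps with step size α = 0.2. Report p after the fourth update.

226.7528

∇J = (26p - 4q - 12, -4p + 2q + 6)
(p₁, q₁) = (0.5, -4) − 0.2·(17, -4) = (-2.9, -3.2)
(p₂, q₂) = (-2.9, -3.2) − 0.2·(-74.6, 11.2) = (12.02, -5.44)
(p₃, q₃) = (12.02, -5.44) − 0.2·(322.28, -52.96) = (-52.436, 5.152)
(p₄, q₄) = (-52.436, 5.152) − 0.2·(-1395.944, 226.048) = (226.7528, -40.0576)
p = 226.7528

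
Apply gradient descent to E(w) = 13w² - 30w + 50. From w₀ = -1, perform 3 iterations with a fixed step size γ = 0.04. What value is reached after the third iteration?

1.153984

E′(w) = 26w - 30
w₁ = -1 − 0.04·(-56) = 1.24
w₂ = 1.24 − 0.04·2.24 = 1.1504
w₃ = 1.1504 − 0.04·(-0.0896) = 1.153984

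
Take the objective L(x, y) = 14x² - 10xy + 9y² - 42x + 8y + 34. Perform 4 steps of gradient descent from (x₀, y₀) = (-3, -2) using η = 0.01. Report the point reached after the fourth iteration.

(-0.20575952, -1.60244016)

∇L = (28x - 10y - 42, -10x + 18y + 8)
(x₁, y₁) = (-3, -2) − 0.01·(-106, 2) = (-1.94, -2.02)
(x₂, y₂) = (-1.94, -2.02) − 0.01·(-76.12, -8.96) = (-1.1788, -1.9304)
(x₃, y₃) = (-1.1788, -1.9304) − 0.01·(-55.7024, -14.9592) = (-0.621776, -1.780808)
(x₄, y₄) = (-0.621776, -1.780808) − 0.01·(-41.601648, -17.836784) = (-0.20575952, -1.60244016)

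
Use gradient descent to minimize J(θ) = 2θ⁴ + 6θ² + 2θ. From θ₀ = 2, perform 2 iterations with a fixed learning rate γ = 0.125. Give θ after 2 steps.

J′(θ) = 8θ³ + 12θ + 2
Step 1: J′(2) = 90; θ₁ = 2 − 0.125·90 = -9.25
Step 2: J′(-9.25) = -6440.625; θ₂ = -9.25 − 0.125·(-6440.625) = 795.828125

795.828125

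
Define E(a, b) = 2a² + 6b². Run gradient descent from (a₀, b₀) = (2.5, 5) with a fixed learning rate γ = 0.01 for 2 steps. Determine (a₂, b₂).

∇E = (4a, 12b)
(a₁, b₁) = (2.5, 5) − 0.01·(10, 60) = (2.4, 4.4)
(a₂, b₂) = (2.4, 4.4) − 0.01·(9.6, 52.8) = (2.304, 3.872)

(2.304, 3.872)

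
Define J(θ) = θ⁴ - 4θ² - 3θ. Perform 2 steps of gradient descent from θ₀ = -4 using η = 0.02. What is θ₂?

0.67380288

J′(θ) = 4θ³ - 8θ - 3
θ₁ = -4 − 0.02·(-227) = 0.54
θ₂ = 0.54 − 0.02·(-6.690144) = 0.67380288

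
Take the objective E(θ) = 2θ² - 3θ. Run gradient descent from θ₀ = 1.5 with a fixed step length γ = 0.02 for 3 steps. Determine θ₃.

1.334016

E′(θ) = 4θ - 3
Step 1: E′(1.5) = 3; θ₁ = 1.5 − 0.02·3 = 1.44
Step 2: E′(1.44) = 2.76; θ₂ = 1.44 − 0.02·2.76 = 1.3848
Step 3: E′(1.3848) = 2.5392; θ₃ = 1.3848 − 0.02·2.5392 = 1.334016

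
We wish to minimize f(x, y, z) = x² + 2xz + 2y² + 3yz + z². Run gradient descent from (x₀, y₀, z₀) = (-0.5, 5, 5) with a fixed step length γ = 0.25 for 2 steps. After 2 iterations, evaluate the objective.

17.33203125

∇f = (2x + 2z, 4y + 3z, 2x + 3y + 2z)
(x₁, y₁, z₁) = (-0.5, 5, 5) − 0.25·(9, 35, 24) = (-2.75, -3.75, -1)
(x₂, y₂, z₂) = (-2.75, -3.75, -1) − 0.25·(-7.5, -18, -18.75) = (-0.875, 0.75, 3.6875)
f(-0.875, 0.75, 3.6875) = 17.33203125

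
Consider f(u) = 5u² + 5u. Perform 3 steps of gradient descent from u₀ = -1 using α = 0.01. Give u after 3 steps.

-0.8645

f′(u) = 10u + 5
Step 1: f′(-1) = -5; u₁ = -1 − 0.01·(-5) = -0.95
Step 2: f′(-0.95) = -4.5; u₂ = -0.95 − 0.01·(-4.5) = -0.905
Step 3: f′(-0.905) = -4.05; u₃ = -0.905 − 0.01·(-4.05) = -0.8645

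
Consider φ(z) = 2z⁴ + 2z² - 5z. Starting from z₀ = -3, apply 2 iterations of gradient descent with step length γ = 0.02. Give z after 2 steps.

φ′(z) = 8z³ + 4z - 5
z₁ = -3 − 0.02·(-233) = 1.66
z₂ = 1.66 − 0.02·38.234368 = 0.89531264

0.89531264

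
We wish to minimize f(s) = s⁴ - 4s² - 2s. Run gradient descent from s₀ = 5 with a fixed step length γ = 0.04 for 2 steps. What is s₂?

360.62021888

f′(s) = 4s³ - 8s - 2
s₁ = 5 − 0.04·458 = -13.32
s₂ = -13.32 − 0.04·(-9348.505472) = 360.62021888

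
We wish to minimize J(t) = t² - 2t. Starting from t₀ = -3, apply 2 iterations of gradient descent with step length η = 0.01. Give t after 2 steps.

J′(t) = 2t - 2
t₁ = -3 − 0.01·(-8) = -2.92
t₂ = -2.92 − 0.01·(-7.84) = -2.8416

-2.8416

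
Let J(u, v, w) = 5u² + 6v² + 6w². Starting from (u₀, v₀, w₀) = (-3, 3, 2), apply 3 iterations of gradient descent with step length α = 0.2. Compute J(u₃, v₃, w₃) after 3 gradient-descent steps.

632.303808

∇J = (10u, 12v, 12w)
Step 1: at (-3, 3, 2), ∇J = (-30, 36, 24) → (-3, 3, 2) − 0.2·(-30, 36, 24) = (3, -4.2, -2.8)
Step 2: at (3, -4.2, -2.8), ∇J = (30, -50.4, -33.6) → (3, -4.2, -2.8) − 0.2·(30, -50.4, -33.6) = (-3, 5.88, 3.92)
Step 3: at (-3, 5.88, 3.92), ∇J = (-30, 70.56, 47.04) → (-3, 5.88, 3.92) − 0.2·(-30, 70.56, 47.04) = (3, -8.232, -5.488)
J(3, -8.232, -5.488) = 632.303808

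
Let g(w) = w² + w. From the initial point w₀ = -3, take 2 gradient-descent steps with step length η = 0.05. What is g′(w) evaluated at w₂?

g′(w) = 2w + 1
Step 1: g′(-3) = -5; w₁ = -3 − 0.05·(-5) = -2.75
Step 2: g′(-2.75) = -4.5; w₂ = -2.75 − 0.05·(-4.5) = -2.525
g′(w) at (-2.525) = -4.05

-4.05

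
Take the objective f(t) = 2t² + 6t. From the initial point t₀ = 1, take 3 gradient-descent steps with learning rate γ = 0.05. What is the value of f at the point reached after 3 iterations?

-1.2232

f′(t) = 4t + 6
t₁ = 1 − 0.05·10 = 0.5
t₂ = 0.5 − 0.05·8 = 0.1
t₃ = 0.1 − 0.05·6.4 = -0.22
f(-0.22) = -1.2232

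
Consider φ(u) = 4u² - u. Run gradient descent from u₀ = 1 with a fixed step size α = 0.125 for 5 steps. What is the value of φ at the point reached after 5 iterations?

-0.0625

φ′(u) = 8u - 1
u₁ = 1 − 0.125·7 = 0.125
u₂ = 0.125 − 0.125·0 = 0.125
u₃ = 0.125 − 0.125·0 = 0.125
u₄ = 0.125 − 0.125·0 = 0.125
u₅ = 0.125 − 0.125·0 = 0.125
φ(0.125) = -0.0625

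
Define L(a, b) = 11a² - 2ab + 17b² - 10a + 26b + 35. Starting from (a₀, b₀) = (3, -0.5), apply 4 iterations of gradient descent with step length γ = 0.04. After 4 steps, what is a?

∇L = (22a - 2b - 10, -2a + 34b + 26)
Step 1: at (3, -0.5), ∇L = (57, 3) → (3, -0.5) − 0.04·(57, 3) = (0.72, -0.62)
Step 2: at (0.72, -0.62), ∇L = (7.08, 3.48) → (0.72, -0.62) − 0.04·(7.08, 3.48) = (0.4368, -0.7592)
Step 3: at (0.4368, -0.7592), ∇L = (1.128, -0.6864) → (0.4368, -0.7592) − 0.04·(1.128, -0.6864) = (0.39168, -0.731744)
Step 4: at (0.39168, -0.731744), ∇L = (0.080448, 0.337344) → (0.39168, -0.731744) − 0.04·(0.080448, 0.337344) = (0.38846208, -0.74523776)
a = 0.38846208

0.38846208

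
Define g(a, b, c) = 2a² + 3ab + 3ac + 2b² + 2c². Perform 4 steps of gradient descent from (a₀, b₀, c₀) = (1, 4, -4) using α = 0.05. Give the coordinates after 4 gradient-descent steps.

(0.584425, 1.3096, -1.9672)

∇g = (4a + 3b + 3c, 3a + 4b, 3a + 4c)
Step 1: at (1, 4, -4), ∇g = (4, 19, -13) → (1, 4, -4) − 0.05·(4, 19, -13) = (0.8, 3.05, -3.35)
Step 2: at (0.8, 3.05, -3.35), ∇g = (2.3, 14.6, -11) → (0.8, 3.05, -3.35) − 0.05·(2.3, 14.6, -11) = (0.685, 2.32, -2.8)
Step 3: at (0.685, 2.32, -2.8), ∇g = (1.3, 11.335, -9.145) → (0.685, 2.32, -2.8) − 0.05·(1.3, 11.335, -9.145) = (0.62, 1.75325, -2.34275)
Step 4: at (0.62, 1.75325, -2.34275), ∇g = (0.7115, 8.873, -7.511) → (0.62, 1.75325, -2.34275) − 0.05·(0.7115, 8.873, -7.511) = (0.584425, 1.3096, -1.9672)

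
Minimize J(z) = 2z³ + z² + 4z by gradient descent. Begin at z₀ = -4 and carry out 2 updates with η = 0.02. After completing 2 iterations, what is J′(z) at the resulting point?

558.223351087104

J′(z) = 6z² + 2z + 4
z₁ = -4 − 0.02·92 = -5.84
z₂ = -5.84 − 0.02·196.9536 = -9.779072
J′(z) at (-9.779072) = 558.223351087104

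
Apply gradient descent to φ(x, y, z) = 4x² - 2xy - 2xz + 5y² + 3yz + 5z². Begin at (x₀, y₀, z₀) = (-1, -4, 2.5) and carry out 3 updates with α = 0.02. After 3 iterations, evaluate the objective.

∇φ = (8x - 2y - 2z, -2x + 10y + 3z, -2x + 3y + 10z)
Step 1: at (-1, -4, 2.5), ∇φ = (-5, -30.5, 15) → (-1, -4, 2.5) − 0.02·(-5, -30.5, 15) = (-0.9, -3.39, 2.2)
Step 2: at (-0.9, -3.39, 2.2), ∇φ = (-4.82, -25.5, 13.63) → (-0.9, -3.39, 2.2) − 0.02·(-4.82, -25.5, 13.63) = (-0.8036, -2.88, 1.9274)
Step 3: at (-0.8036, -2.88, 1.9274), ∇φ = (-4.5236, -21.4106, 12.2412) → (-0.8036, -2.88, 1.9274) − 0.02·(-4.5236, -21.4106, 12.2412) = (-0.713128, -2.451788, 1.682576)
φ(-0.713128, -2.451788, 1.682576) = 32.7727859732

32.7727859732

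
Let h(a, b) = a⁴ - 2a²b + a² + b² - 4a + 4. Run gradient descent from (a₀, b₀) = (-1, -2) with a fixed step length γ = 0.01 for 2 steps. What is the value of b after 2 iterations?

∇h = (4a³ - 4ab + 2a - 4, -2a² + 2b)
(a₁, b₁) = (-1, -2) − 0.01·(-18, -6) = (-0.82, -1.94)
(a₂, b₂) = (-0.82, -1.94) − 0.01·(-14.208672, -5.2248) = (-0.67791328, -1.887752)
b = -1.887752

-1.887752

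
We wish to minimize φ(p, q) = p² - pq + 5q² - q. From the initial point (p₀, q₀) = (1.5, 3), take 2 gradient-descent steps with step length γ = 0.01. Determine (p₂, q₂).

∇φ = (2p - q, -p + 10q - 1)
(p₁, q₁) = (1.5, 3) − 0.01·(0, 27.5) = (1.5, 2.725)
(p₂, q₂) = (1.5, 2.725) − 0.01·(0.275, 24.75) = (1.49725, 2.4775)

(1.49725, 2.4775)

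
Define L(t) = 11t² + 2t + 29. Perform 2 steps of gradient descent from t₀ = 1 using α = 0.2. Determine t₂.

L′(t) = 22t + 2
t₁ = 1 − 0.2·24 = -3.8
t₂ = -3.8 − 0.2·(-81.6) = 12.52

12.52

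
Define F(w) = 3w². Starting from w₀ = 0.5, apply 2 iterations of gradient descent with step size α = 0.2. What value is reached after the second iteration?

F′(w) = 6w
w₁ = 0.5 − 0.2·3 = -0.1
w₂ = -0.1 − 0.2·(-0.6) = 0.02

0.02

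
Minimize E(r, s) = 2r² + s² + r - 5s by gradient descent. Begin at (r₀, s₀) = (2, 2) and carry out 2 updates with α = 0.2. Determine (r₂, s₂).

(-0.16, 2.32)

∇E = (4r + 1, 2s - 5)
(r₁, s₁) = (2, 2) − 0.2·(9, -1) = (0.2, 2.2)
(r₂, s₂) = (0.2, 2.2) − 0.2·(1.8, -0.6) = (-0.16, 2.32)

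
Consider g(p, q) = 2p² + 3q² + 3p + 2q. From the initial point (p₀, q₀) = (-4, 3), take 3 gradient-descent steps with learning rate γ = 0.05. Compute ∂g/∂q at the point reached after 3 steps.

6.86

∇g = (4p + 3, 6q + 2)
Step 1: at (-4, 3), ∇g = (-13, 20) → (-4, 3) − 0.05·(-13, 20) = (-3.35, 2)
Step 2: at (-3.35, 2), ∇g = (-10.4, 14) → (-3.35, 2) − 0.05·(-10.4, 14) = (-2.83, 1.3)
Step 3: at (-2.83, 1.3), ∇g = (-8.32, 9.8) → (-2.83, 1.3) − 0.05·(-8.32, 9.8) = (-2.414, 0.81)
∂g/∂q at (-2.414, 0.81) = 6.86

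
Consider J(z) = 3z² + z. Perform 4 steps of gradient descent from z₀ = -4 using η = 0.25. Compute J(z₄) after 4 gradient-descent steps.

0.0888671875

J′(z) = 6z + 1
Step 1: J′(-4) = -23; z₁ = -4 − 0.25·(-23) = 1.75
Step 2: J′(1.75) = 11.5; z₂ = 1.75 − 0.25·11.5 = -1.125
Step 3: J′(-1.125) = -5.75; z₃ = -1.125 − 0.25·(-5.75) = 0.3125
Step 4: J′(0.3125) = 2.875; z₄ = 0.3125 − 0.25·2.875 = -0.40625
J(-0.40625) = 0.0888671875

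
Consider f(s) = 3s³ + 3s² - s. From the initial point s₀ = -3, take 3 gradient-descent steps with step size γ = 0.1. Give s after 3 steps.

f′(s) = 9s² + 6s - 1
Step 1: f′(-3) = 62; s₁ = -3 − 0.1·62 = -9.2
Step 2: f′(-9.2) = 705.56; s₂ = -9.2 − 0.1·705.56 = -79.756
Step 3: f′(-79.756) = 56769.639824; s₃ = -79.756 − 0.1·56769.639824 = -5756.7199824

-5756.7199824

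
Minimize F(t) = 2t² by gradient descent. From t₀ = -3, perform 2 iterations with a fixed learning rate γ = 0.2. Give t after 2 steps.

-0.12

F′(t) = 4t
t₁ = -3 − 0.2·(-12) = -0.6
t₂ = -0.6 − 0.2·(-2.4) = -0.12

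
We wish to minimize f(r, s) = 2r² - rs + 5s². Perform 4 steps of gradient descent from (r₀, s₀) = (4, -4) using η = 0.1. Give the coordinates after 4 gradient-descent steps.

∇f = (4r - s, -r + 10s)
Step 1: at (4, -4), ∇f = (20, -44) → (4, -4) − 0.1·(20, -44) = (2, 0.4)
Step 2: at (2, 0.4), ∇f = (7.6, 2) → (2, 0.4) − 0.1·(7.6, 2) = (1.24, 0.2)
Step 3: at (1.24, 0.2), ∇f = (4.76, 0.76) → (1.24, 0.2) − 0.1·(4.76, 0.76) = (0.764, 0.124)
Step 4: at (0.764, 0.124), ∇f = (2.932, 0.476) → (0.764, 0.124) − 0.1·(2.932, 0.476) = (0.4708, 0.0764)

(0.4708, 0.0764)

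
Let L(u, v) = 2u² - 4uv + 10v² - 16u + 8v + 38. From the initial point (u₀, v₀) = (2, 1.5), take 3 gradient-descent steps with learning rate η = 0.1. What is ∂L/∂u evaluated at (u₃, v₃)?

7.568

∇L = (4u - 4v - 16, -4u + 20v + 8)
Step 1: at (2, 1.5), ∇L = (-14, 30) → (2, 1.5) − 0.1·(-14, 30) = (3.4, -1.5)
Step 2: at (3.4, -1.5), ∇L = (3.6, -35.6) → (3.4, -1.5) − 0.1·(3.6, -35.6) = (3.04, 2.06)
Step 3: at (3.04, 2.06), ∇L = (-12.08, 37.04) → (3.04, 2.06) − 0.1·(-12.08, 37.04) = (4.248, -1.644)
∂L/∂u at (4.248, -1.644) = 7.568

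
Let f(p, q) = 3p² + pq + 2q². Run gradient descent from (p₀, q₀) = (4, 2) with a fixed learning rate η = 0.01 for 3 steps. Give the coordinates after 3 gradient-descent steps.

∇f = (6p + q, p + 4q)
(p₁, q₁) = (4, 2) − 0.01·(26, 12) = (3.74, 1.88)
(p₂, q₂) = (3.74, 1.88) − 0.01·(24.32, 11.26) = (3.4968, 1.7674)
(p₃, q₃) = (3.4968, 1.7674) − 0.01·(22.7482, 10.5664) = (3.269318, 1.661736)

(3.269318, 1.661736)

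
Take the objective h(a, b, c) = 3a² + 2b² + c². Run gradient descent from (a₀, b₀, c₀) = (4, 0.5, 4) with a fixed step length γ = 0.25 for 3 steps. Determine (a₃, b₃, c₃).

(-0.5, 0, 0.5)

∇h = (6a, 4b, 2c)
(a₁, b₁, c₁) = (4, 0.5, 4) − 0.25·(24, 2, 8) = (-2, 0, 2)
(a₂, b₂, c₂) = (-2, 0, 2) − 0.25·(-12, 0, 4) = (1, 0, 1)
(a₃, b₃, c₃) = (1, 0, 1) − 0.25·(6, 0, 2) = (-0.5, 0, 0.5)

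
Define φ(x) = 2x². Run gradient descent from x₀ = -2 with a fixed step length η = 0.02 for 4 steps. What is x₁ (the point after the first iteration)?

φ′(x) = 4x
Step 1: φ′(-2) = -8; x₁ = -2 − 0.02·(-8) = -1.84

-1.84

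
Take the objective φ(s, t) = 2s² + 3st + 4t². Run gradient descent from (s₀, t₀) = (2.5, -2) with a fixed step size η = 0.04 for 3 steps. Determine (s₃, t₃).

(1.987584, -1.218304)

∇φ = (4s + 3t, 3s + 8t)
Step 1: at (2.5, -2), ∇φ = (4, -8.5) → (2.5, -2) − 0.04·(4, -8.5) = (2.34, -1.66)
Step 2: at (2.34, -1.66), ∇φ = (4.38, -6.26) → (2.34, -1.66) − 0.04·(4.38, -6.26) = (2.1648, -1.4096)
Step 3: at (2.1648, -1.4096), ∇φ = (4.4304, -4.7824) → (2.1648, -1.4096) − 0.04·(4.4304, -4.7824) = (1.987584, -1.218304)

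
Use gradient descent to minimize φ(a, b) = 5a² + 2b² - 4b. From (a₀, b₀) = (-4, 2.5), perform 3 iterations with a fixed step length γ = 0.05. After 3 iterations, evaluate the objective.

0.429648

∇φ = (10a, 4b - 4)
Step 1: at (-4, 2.5), ∇φ = (-40, 6) → (-4, 2.5) − 0.05·(-40, 6) = (-2, 2.2)
Step 2: at (-2, 2.2), ∇φ = (-20, 4.8) → (-2, 2.2) − 0.05·(-20, 4.8) = (-1, 1.96)
Step 3: at (-1, 1.96), ∇φ = (-10, 3.84) → (-1, 1.96) − 0.05·(-10, 3.84) = (-0.5, 1.768)
φ(-0.5, 1.768) = 0.429648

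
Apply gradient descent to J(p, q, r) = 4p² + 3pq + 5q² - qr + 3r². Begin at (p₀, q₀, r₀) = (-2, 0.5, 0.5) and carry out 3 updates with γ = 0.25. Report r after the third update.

-0.78125

∇J = (8p + 3q, 3p + 10q - r, -q + 6r)
Step 1: at (-2, 0.5, 0.5), ∇J = (-14.5, -1.5, 2.5) → (-2, 0.5, 0.5) − 0.25·(-14.5, -1.5, 2.5) = (1.625, 0.875, -0.125)
Step 2: at (1.625, 0.875, -0.125), ∇J = (15.625, 13.75, -1.625) → (1.625, 0.875, -0.125) − 0.25·(15.625, 13.75, -1.625) = (-2.28125, -2.5625, 0.28125)
Step 3: at (-2.28125, -2.5625, 0.28125), ∇J = (-25.9375, -32.75, 4.25) → (-2.28125, -2.5625, 0.28125) − 0.25·(-25.9375, -32.75, 4.25) = (4.203125, 5.625, -0.78125)
r = -0.78125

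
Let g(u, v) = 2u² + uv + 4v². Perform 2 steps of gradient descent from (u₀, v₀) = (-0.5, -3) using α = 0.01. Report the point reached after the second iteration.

(-0.40445, -2.5301)

∇g = (4u + v, u + 8v)
Step 1: at (-0.5, -3), ∇g = (-5, -24.5) → (-0.5, -3) − 0.01·(-5, -24.5) = (-0.45, -2.755)
Step 2: at (-0.45, -2.755), ∇g = (-4.555, -22.49) → (-0.45, -2.755) − 0.01·(-4.555, -22.49) = (-0.40445, -2.5301)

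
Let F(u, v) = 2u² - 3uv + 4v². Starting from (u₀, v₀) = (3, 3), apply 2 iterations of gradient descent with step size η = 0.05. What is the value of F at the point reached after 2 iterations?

12.38281875

∇F = (4u - 3v, -3u + 8v)
(u₁, v₁) = (3, 3) − 0.05·(3, 15) = (2.85, 2.25)
(u₂, v₂) = (2.85, 2.25) − 0.05·(4.65, 9.45) = (2.6175, 1.7775)
F(2.6175, 1.7775) = 12.38281875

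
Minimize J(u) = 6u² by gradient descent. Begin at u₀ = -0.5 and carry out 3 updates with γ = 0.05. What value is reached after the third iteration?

J′(u) = 12u
u₁ = -0.5 − 0.05·(-6) = -0.2
u₂ = -0.2 − 0.05·(-2.4) = -0.08
u₃ = -0.08 − 0.05·(-0.96) = -0.032

-0.032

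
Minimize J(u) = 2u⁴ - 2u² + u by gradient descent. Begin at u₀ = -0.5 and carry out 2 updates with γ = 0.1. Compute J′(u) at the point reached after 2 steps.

J′(u) = 8u³ - 4u + 1
Step 1: J′(-0.5) = 2; u₁ = -0.5 − 0.1·2 = -0.7
Step 2: J′(-0.7) = 1.056; u₂ = -0.7 − 0.1·1.056 = -0.8056
J′(u) at (-0.8056) = 0.039780483072

0.039780483072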